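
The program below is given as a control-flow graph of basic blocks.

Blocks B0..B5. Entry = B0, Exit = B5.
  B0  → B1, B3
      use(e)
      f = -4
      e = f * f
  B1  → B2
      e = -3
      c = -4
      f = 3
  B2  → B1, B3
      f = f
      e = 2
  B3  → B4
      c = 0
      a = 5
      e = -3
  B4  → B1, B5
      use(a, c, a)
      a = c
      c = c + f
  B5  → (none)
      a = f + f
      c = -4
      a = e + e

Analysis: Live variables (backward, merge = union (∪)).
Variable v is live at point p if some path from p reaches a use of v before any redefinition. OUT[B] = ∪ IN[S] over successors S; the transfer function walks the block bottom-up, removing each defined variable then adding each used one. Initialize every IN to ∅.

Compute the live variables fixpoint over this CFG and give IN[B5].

Per-block solution:
  B0: | IN={e} | OUT={f}
  B1: | IN={} | OUT={f}
  B2: | IN={f} | OUT={f}
  B3: | IN={f} | OUT={a, c, e, f}
  B4: | IN={a, c, e, f} | OUT={e, f}
  B5: | IN={e, f} | OUT={}

B5 is the boundary node: OUT[B5] = {}
Applying B5's transfer function to that OUT value gives IN[B5] (row B5 above).

Answer: {e, f}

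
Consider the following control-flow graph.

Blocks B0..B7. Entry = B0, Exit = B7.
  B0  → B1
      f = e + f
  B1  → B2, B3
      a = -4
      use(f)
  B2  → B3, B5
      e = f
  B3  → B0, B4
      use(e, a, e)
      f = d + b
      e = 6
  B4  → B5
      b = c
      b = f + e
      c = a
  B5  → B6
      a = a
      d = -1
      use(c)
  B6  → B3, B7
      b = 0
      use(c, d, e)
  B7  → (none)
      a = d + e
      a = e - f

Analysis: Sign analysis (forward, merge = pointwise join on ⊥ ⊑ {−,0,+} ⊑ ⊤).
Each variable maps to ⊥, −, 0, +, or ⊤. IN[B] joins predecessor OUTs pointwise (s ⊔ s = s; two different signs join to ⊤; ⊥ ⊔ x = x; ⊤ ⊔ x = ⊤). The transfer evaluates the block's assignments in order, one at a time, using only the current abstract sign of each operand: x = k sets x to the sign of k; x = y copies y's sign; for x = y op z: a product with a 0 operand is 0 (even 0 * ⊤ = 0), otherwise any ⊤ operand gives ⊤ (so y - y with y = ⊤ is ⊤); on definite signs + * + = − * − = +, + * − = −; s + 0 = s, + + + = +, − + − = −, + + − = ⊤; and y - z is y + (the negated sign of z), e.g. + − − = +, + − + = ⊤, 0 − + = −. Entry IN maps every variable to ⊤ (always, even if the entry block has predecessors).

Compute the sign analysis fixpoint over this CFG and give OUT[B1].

Answer: {a: -, b: ⊤, c: ⊤, d: ⊤, e: ⊤, f: ⊤}

Trace:
Fixpoint table:
  B0: | IN=(all ⊤) | OUT=(all ⊤)
  B1: | IN=(all ⊤) | OUT={a:-; rest ⊤}
  B2: | IN={a:-; rest ⊤} | OUT={a:-; rest ⊤}
  B3: | IN={a:-; rest ⊤} | OUT={a:-, e:+; rest ⊤}
  B4: | IN={a:-, e:+; rest ⊤} | OUT={a:-, c:-, e:+; rest ⊤}
  B5: | IN={a:-; rest ⊤} | OUT={a:-, d:-; rest ⊤}
  B6: | IN={a:-, d:-; rest ⊤} | OUT={a:-, b:0, d:-; rest ⊤}
  B7: | IN={a:-, b:0, d:-; rest ⊤} | OUT={b:0, d:-; rest ⊤}

Merge at B1: IN[B1] = OUT[B0] = {a: ⊤, b: ⊤, c: ⊤, d: ⊤, e: ⊤, f: ⊤}
Applying B1's transfer function to that IN value gives OUT[B1] (row B1 above).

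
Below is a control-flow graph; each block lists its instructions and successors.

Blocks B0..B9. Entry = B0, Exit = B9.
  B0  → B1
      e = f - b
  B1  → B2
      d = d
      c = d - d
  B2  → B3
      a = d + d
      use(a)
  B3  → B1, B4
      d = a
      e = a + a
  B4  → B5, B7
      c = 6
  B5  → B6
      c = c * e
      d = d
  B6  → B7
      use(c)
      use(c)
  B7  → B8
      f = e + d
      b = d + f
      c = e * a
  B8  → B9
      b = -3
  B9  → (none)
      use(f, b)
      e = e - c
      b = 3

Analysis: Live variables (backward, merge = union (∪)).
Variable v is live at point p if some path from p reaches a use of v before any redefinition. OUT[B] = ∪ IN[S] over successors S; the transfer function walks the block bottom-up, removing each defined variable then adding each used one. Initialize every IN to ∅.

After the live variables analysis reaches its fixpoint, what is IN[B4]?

Per-block solution:
  B0:   IN={b, d, f}   OUT={d}
  B1:   IN={d}   OUT={d}
  B2:   IN={d}   OUT={a}
  B3:   IN={a}   OUT={a, d, e}
  B4:   IN={a, d, e}   OUT={a, c, d, e}
  B5:   IN={a, c, d, e}   OUT={a, c, d, e}
  B6:   IN={a, c, d, e}   OUT={a, d, e}
  B7:   IN={a, d, e}   OUT={c, e, f}
  B8:   IN={c, e, f}   OUT={b, c, e, f}
  B9:   IN={b, c, e, f}   OUT={}

Merge at B4: OUT[B4] = IN[B5] ⊔ IN[B7] = {a, c, d, e}
Applying B4's transfer function to that OUT value gives IN[B4] (row B4 above).

Answer: {a, d, e}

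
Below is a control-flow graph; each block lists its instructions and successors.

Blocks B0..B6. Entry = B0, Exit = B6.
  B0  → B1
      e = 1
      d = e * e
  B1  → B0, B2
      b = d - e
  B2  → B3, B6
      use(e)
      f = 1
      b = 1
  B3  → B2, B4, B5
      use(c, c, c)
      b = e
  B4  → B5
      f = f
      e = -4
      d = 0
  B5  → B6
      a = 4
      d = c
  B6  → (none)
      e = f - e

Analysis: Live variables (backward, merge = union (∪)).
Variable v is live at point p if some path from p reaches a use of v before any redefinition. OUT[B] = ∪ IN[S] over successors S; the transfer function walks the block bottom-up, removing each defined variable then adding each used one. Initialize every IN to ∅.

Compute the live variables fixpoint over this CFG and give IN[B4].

Answer: {c, f}

Trace:
Converged values:
  B0:  IN={c}  OUT={c, d, e}
  B1:  IN={c, d, e}  OUT={c, e}
  B2:  IN={c, e}  OUT={c, e, f}
  B3:  IN={c, e, f}  OUT={c, e, f}
  B4:  IN={c, f}  OUT={c, e, f}
  B5:  IN={c, e, f}  OUT={e, f}
  B6:  IN={e, f}  OUT={}

Merge at B4: OUT[B4] = IN[B5] = {c, e, f}
Applying B4's transfer function to that OUT value gives IN[B4] (row B4 above).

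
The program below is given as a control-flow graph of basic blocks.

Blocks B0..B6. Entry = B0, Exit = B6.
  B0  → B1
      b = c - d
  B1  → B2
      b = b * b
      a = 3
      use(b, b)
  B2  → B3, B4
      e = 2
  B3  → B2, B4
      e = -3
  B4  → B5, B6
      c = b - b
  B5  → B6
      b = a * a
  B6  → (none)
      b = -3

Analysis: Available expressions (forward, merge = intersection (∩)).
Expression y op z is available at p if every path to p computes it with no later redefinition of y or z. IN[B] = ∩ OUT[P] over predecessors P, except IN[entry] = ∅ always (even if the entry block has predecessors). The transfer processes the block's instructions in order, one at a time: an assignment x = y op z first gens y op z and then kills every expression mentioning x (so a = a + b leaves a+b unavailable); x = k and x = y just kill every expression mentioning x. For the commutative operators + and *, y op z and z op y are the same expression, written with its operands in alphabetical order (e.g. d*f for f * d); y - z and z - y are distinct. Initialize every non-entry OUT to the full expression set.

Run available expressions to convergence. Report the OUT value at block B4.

Fixpoint table:
  B0:  IN={}  OUT={c-d}
  B1:  IN={c-d}  OUT={c-d}
  B2:  IN={c-d}  OUT={c-d}
  B3:  IN={c-d}  OUT={c-d}
  B4:  IN={c-d}  OUT={b-b}
  B5:  IN={b-b}  OUT={a*a}
  B6:  IN={}  OUT={}

Merge at B4: IN[B4] = OUT[B2] ∩ OUT[B3] = {c-d}
Applying B4's transfer function to that IN value gives OUT[B4] (row B4 above).

Answer: {b-b}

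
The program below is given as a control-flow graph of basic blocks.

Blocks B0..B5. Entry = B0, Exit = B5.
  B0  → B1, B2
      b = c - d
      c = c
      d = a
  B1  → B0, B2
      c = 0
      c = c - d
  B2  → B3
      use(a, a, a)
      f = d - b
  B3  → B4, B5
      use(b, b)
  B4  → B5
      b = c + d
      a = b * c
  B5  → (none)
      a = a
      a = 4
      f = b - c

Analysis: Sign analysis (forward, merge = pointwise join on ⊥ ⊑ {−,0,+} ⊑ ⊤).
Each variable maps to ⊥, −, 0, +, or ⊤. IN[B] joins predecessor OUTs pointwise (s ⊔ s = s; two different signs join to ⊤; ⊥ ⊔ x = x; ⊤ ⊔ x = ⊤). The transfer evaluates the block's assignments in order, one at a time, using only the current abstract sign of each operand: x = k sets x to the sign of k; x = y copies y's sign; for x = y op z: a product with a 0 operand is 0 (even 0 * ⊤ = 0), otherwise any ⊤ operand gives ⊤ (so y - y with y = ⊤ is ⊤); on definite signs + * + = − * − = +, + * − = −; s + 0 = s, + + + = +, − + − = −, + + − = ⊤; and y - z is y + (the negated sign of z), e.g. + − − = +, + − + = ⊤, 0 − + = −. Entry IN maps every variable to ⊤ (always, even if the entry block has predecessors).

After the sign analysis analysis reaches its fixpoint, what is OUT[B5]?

Answer: {a: +, b: ⊤, c: ⊤, d: ⊤, e: ⊤, f: ⊤}

Working:
Per-block solution:
  B0:   IN=(all ⊤)   OUT=(all ⊤)
  B1:   IN=(all ⊤)   OUT=(all ⊤)
  B2:   IN=(all ⊤)   OUT=(all ⊤)
  B3:   IN=(all ⊤)   OUT=(all ⊤)
  B4:   IN=(all ⊤)   OUT=(all ⊤)
  B5:   IN=(all ⊤)   OUT={a:+; rest ⊤}

Merge at B5: IN[B5] = OUT[B3] ⊔ OUT[B4] = {a: ⊤, b: ⊤, c: ⊤, d: ⊤, e: ⊤, f: ⊤}
Applying B5's transfer function to that IN value gives OUT[B5] (row B5 above).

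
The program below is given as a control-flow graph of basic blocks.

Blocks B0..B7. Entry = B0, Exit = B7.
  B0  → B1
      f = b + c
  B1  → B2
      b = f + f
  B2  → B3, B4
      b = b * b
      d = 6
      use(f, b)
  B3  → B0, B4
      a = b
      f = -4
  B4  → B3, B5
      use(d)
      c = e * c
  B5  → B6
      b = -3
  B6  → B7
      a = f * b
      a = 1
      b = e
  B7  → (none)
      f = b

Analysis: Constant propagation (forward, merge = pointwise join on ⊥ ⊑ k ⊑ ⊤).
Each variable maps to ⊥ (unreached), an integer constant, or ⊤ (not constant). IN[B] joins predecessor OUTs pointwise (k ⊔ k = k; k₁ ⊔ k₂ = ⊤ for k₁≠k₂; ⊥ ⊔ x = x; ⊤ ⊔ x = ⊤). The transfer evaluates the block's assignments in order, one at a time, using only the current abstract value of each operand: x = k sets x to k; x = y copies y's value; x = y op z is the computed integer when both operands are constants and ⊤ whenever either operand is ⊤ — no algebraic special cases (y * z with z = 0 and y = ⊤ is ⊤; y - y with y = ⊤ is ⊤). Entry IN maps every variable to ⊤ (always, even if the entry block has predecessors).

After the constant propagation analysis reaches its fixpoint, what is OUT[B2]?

Answer: {a: ⊤, b: ⊤, c: ⊤, d: 6, e: ⊤, f: ⊤}

Working:
Fixpoint table:
  B0:   IN=(all ⊤)   OUT=(all ⊤)
  B1:   IN=(all ⊤)   OUT=(all ⊤)
  B2:   IN=(all ⊤)   OUT={d:6; rest ⊤}
  B3:   IN={d:6; rest ⊤}   OUT={d:6, f:-4; rest ⊤}
  B4:   IN={d:6; rest ⊤}   OUT={d:6; rest ⊤}
  B5:   IN={d:6; rest ⊤}   OUT={b:-3, d:6; rest ⊤}
  B6:   IN={b:-3, d:6; rest ⊤}   OUT={a:1, d:6; rest ⊤}
  B7:   IN={a:1, d:6; rest ⊤}   OUT={a:1, d:6; rest ⊤}

Merge at B2: IN[B2] = OUT[B1] = {a: ⊤, b: ⊤, c: ⊤, d: ⊤, e: ⊤, f: ⊤}
Applying B2's transfer function to that IN value gives OUT[B2] (row B2 above).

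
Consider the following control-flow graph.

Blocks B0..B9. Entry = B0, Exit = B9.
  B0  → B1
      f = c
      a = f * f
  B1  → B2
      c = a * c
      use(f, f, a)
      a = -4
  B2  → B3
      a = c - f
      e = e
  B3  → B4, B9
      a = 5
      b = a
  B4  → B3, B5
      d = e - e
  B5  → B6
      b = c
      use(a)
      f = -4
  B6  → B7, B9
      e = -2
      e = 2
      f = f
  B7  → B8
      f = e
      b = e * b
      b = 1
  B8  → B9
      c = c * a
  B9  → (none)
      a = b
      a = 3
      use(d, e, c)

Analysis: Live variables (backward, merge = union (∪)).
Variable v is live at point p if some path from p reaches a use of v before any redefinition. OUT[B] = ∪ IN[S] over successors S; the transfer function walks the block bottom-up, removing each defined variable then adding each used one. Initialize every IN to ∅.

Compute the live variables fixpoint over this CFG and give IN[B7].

Answer: {a, b, c, d, e}

Derivation:
Per-block solution:
  B0:  IN={c, d, e}  OUT={a, c, d, e, f}
  B1:  IN={a, c, d, e, f}  OUT={c, d, e, f}
  B2:  IN={c, d, e, f}  OUT={c, d, e}
  B3:  IN={c, d, e}  OUT={a, b, c, d, e}
  B4:  IN={a, c, e}  OUT={a, c, d, e}
  B5:  IN={a, c, d}  OUT={a, b, c, d, f}
  B6:  IN={a, b, c, d, f}  OUT={a, b, c, d, e}
  B7:  IN={a, b, c, d, e}  OUT={a, b, c, d, e}
  B8:  IN={a, b, c, d, e}  OUT={b, c, d, e}
  B9:  IN={b, c, d, e}  OUT={}

Merge at B7: OUT[B7] = IN[B8] = {a, b, c, d, e}
Applying B7's transfer function to that OUT value gives IN[B7] (row B7 above).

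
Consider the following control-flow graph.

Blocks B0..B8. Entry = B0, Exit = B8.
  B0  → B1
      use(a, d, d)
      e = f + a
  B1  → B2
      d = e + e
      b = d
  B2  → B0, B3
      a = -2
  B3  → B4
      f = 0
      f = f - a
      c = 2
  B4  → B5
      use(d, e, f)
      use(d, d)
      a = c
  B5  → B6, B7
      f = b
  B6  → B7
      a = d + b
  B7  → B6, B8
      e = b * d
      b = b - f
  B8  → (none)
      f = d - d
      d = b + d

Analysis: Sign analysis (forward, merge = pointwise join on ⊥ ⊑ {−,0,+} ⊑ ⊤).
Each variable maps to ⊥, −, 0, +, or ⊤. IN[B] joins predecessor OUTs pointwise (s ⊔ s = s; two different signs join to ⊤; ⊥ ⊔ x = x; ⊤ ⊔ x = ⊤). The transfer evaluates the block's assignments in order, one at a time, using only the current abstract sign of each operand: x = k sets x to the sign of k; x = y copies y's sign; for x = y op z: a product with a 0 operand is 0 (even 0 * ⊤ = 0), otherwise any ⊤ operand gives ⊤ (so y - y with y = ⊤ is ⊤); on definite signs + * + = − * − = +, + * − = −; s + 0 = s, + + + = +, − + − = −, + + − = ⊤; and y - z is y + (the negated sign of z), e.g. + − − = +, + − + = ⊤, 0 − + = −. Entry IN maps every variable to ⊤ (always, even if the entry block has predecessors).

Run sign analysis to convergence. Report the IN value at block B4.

Answer: {a: -, b: ⊤, c: +, d: ⊤, e: ⊤, f: +}

Trace:
Converged values:
  B0:   IN=(all ⊤)   OUT=(all ⊤)
  B1:   IN=(all ⊤)   OUT=(all ⊤)
  B2:   IN=(all ⊤)   OUT={a:-; rest ⊤}
  B3:   IN={a:-; rest ⊤}   OUT={a:-, c:+, f:+; rest ⊤}
  B4:   IN={a:-, c:+, f:+; rest ⊤}   OUT={a:+, c:+, f:+; rest ⊤}
  B5:   IN={a:+, c:+, f:+; rest ⊤}   OUT={a:+, c:+; rest ⊤}
  B6:   IN={c:+; rest ⊤}   OUT={c:+; rest ⊤}
  B7:   IN={c:+; rest ⊤}   OUT={c:+; rest ⊤}
  B8:   IN={c:+; rest ⊤}   OUT={c:+; rest ⊤}

Merge at B4: IN[B4] = OUT[B3] = {a: -, b: ⊤, c: +, d: ⊤, e: ⊤, f: +}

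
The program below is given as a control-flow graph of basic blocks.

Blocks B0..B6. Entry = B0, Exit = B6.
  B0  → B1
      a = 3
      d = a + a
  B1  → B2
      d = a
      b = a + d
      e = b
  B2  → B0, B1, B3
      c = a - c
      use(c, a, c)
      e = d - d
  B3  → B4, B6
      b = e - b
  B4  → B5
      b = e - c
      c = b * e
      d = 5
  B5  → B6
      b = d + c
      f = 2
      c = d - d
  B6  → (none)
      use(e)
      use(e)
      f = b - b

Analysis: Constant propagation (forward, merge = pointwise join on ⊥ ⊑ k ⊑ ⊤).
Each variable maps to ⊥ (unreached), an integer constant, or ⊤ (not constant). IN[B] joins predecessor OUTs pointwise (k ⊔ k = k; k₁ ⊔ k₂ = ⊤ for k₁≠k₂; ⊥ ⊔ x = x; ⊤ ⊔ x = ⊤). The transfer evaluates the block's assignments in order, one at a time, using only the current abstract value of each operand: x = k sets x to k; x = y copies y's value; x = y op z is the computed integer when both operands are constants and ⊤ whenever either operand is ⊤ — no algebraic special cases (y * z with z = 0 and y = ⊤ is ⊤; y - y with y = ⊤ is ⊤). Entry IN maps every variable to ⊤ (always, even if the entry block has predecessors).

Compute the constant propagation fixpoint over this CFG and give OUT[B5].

Answer: {a: 3, b: ⊤, c: 0, d: 5, e: 0, f: 2}

Trace:
Fixpoint table:
  B0:  IN=(all ⊤)  OUT={a:3, d:6; rest ⊤}
  B1:  IN={a:3; rest ⊤}  OUT={a:3, b:6, d:3, e:6; rest ⊤}
  B2:  IN={a:3, b:6, d:3, e:6; rest ⊤}  OUT={a:3, b:6, d:3, e:0; rest ⊤}
  B3:  IN={a:3, b:6, d:3, e:0; rest ⊤}  OUT={a:3, b:-6, d:3, e:0; rest ⊤}
  B4:  IN={a:3, b:-6, d:3, e:0; rest ⊤}  OUT={a:3, d:5, e:0; rest ⊤}
  B5:  IN={a:3, d:5, e:0; rest ⊤}  OUT={a:3, c:0, d:5, e:0, f:2; rest ⊤}
  B6:  IN={a:3, e:0; rest ⊤}  OUT={a:3, e:0; rest ⊤}

Merge at B5: IN[B5] = OUT[B4] = {a: 3, b: ⊤, c: ⊤, d: 5, e: 0, f: ⊤}
Applying B5's transfer function to that IN value gives OUT[B5] (row B5 above).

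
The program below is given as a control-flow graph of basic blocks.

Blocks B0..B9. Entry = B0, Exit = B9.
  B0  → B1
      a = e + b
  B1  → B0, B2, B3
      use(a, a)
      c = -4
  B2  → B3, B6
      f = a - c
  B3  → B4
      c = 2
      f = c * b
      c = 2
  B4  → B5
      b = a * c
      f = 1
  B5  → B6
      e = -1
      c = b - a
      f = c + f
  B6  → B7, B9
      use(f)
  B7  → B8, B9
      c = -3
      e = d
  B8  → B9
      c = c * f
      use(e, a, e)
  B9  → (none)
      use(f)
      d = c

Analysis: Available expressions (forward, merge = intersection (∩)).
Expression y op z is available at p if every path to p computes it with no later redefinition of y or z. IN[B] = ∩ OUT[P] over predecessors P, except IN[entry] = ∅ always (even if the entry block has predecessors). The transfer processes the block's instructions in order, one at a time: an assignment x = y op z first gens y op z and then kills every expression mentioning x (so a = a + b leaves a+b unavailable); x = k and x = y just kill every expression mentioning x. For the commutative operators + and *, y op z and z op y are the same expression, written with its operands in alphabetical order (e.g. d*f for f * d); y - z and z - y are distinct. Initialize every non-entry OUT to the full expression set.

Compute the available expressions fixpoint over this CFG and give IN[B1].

Converged values:
  B0:  IN={}  OUT={b+e}
  B1:  IN={b+e}  OUT={b+e}
  B2:  IN={b+e}  OUT={a-c, b+e}
  B3:  IN={b+e}  OUT={b+e}
  B4:  IN={b+e}  OUT={a*c}
  B5:  IN={a*c}  OUT={b-a}
  B6:  IN={}  OUT={}
  B7:  IN={}  OUT={}
  B8:  IN={}  OUT={}
  B9:  IN={}  OUT={}

Merge at B1: IN[B1] = OUT[B0] = {b+e}

Answer: {b+e}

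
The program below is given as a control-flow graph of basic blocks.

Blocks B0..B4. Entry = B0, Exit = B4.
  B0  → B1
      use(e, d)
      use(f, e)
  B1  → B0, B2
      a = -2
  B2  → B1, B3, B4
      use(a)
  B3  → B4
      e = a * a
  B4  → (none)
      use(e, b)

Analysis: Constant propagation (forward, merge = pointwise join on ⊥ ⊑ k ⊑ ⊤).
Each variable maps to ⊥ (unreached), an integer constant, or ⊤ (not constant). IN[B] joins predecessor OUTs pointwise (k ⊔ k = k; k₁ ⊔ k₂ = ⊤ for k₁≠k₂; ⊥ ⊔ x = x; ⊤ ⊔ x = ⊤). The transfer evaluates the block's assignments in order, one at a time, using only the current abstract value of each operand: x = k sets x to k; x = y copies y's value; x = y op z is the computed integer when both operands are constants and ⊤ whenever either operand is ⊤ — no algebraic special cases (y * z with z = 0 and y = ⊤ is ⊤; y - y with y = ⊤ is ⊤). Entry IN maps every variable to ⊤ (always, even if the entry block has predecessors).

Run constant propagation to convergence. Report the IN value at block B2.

Converged values:
  B0:   IN=(all ⊤)   OUT=(all ⊤)
  B1:   IN=(all ⊤)   OUT={a:-2; rest ⊤}
  B2:   IN={a:-2; rest ⊤}   OUT={a:-2; rest ⊤}
  B3:   IN={a:-2; rest ⊤}   OUT={a:-2, e:4; rest ⊤}
  B4:   IN={a:-2; rest ⊤}   OUT={a:-2; rest ⊤}

Merge at B2: IN[B2] = OUT[B1] = {a: -2, b: ⊤, c: ⊤, d: ⊤, e: ⊤, f: ⊤}

Answer: {a: -2, b: ⊤, c: ⊤, d: ⊤, e: ⊤, f: ⊤}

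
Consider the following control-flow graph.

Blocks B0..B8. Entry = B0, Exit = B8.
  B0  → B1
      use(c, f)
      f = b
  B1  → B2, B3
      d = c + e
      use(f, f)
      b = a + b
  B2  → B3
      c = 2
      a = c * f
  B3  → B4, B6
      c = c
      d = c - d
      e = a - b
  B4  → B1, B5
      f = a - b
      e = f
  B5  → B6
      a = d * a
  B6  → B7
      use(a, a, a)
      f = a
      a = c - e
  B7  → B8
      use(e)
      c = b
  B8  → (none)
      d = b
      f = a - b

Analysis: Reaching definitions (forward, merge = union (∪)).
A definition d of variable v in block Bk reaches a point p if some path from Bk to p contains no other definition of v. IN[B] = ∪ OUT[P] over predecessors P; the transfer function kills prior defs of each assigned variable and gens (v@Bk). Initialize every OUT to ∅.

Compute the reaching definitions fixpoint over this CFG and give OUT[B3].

Fixpoint table:
  B0:   IN={}   OUT={f@B0}
  B1:   IN={a@B2, b@B1, c@B3, d@B3, e@B4, f@B0, f@B4}   OUT={a@B2, b@B1, c@B3, d@B1, e@B4, f@B0, f@B4}
  B2:   IN={a@B2, b@B1, c@B3, d@B1, e@B4, f@B0, f@B4}   OUT={a@B2, b@B1, c@B2, d@B1, e@B4, f@B0, f@B4}
  B3:   IN={a@B2, b@B1, c@B2, c@B3, d@B1, e@B4, f@B0, f@B4}   OUT={a@B2, b@B1, c@B3, d@B3, e@B3, f@B0, f@B4}
  B4:   IN={a@B2, b@B1, c@B3, d@B3, e@B3, f@B0, f@B4}   OUT={a@B2, b@B1, c@B3, d@B3, e@B4, f@B4}
  B5:   IN={a@B2, b@B1, c@B3, d@B3, e@B4, f@B4}   OUT={a@B5, b@B1, c@B3, d@B3, e@B4, f@B4}
  B6:   IN={a@B2, a@B5, b@B1, c@B3, d@B3, e@B3, e@B4, f@B0, f@B4}   OUT={a@B6, b@B1, c@B3, d@B3, e@B3, e@B4, f@B6}
  B7:   IN={a@B6, b@B1, c@B3, d@B3, e@B3, e@B4, f@B6}   OUT={a@B6, b@B1, c@B7, d@B3, e@B3, e@B4, f@B6}
  B8:   IN={a@B6, b@B1, c@B7, d@B3, e@B3, e@B4, f@B6}   OUT={a@B6, b@B1, c@B7, d@B8, e@B3, e@B4, f@B8}

Merge at B3: IN[B3] = OUT[B1] ⊔ OUT[B2] = {a@B2, b@B1, c@B2, c@B3, d@B1, e@B4, f@B0, f@B4}
Applying B3's transfer function to that IN value gives OUT[B3] (row B3 above).

Answer: {a@B2, b@B1, c@B3, d@B3, e@B3, f@B0, f@B4}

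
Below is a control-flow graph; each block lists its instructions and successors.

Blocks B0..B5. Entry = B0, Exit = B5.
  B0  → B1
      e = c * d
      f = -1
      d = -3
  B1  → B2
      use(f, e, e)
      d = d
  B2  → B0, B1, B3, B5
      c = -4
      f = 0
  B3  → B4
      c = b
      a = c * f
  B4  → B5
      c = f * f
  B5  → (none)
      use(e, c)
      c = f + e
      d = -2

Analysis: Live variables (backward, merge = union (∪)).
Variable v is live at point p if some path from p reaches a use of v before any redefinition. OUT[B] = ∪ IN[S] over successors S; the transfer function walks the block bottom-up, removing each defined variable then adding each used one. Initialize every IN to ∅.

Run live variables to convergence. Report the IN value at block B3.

Fixpoint table:
  B0: | IN={b, c, d} | OUT={b, d, e, f}
  B1: | IN={b, d, e, f} | OUT={b, d, e}
  B2: | IN={b, d, e} | OUT={b, c, d, e, f}
  B3: | IN={b, e, f} | OUT={e, f}
  B4: | IN={e, f} | OUT={c, e, f}
  B5: | IN={c, e, f} | OUT={}

Merge at B3: OUT[B3] = IN[B4] = {e, f}
Applying B3's transfer function to that OUT value gives IN[B3] (row B3 above).

Answer: {b, e, f}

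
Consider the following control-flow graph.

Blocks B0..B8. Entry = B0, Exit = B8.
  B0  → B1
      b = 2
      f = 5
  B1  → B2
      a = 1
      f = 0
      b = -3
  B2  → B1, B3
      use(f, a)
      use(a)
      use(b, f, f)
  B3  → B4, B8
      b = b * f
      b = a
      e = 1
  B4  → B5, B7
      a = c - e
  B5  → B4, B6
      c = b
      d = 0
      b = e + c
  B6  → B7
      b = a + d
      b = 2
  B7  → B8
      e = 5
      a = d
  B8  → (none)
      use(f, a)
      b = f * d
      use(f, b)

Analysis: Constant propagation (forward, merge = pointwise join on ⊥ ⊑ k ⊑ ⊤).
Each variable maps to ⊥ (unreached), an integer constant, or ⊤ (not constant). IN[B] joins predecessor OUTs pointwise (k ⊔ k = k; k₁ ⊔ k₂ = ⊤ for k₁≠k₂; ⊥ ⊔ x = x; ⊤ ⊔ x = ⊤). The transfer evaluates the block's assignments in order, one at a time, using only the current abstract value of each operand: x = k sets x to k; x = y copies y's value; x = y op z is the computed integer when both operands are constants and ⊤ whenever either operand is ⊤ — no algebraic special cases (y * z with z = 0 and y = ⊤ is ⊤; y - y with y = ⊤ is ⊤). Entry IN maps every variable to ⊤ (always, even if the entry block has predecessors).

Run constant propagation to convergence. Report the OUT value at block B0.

Answer: {a: ⊤, b: 2, c: ⊤, d: ⊤, e: ⊤, f: 5}

Trace:
Converged values:
  B0:  IN=(all ⊤)  OUT={b:2, f:5; rest ⊤}
  B1:  IN=(all ⊤)  OUT={a:1, b:-3, f:0; rest ⊤}
  B2:  IN={a:1, b:-3, f:0; rest ⊤}  OUT={a:1, b:-3, f:0; rest ⊤}
  B3:  IN={a:1, b:-3, f:0; rest ⊤}  OUT={a:1, b:1, e:1, f:0; rest ⊤}
  B4:  IN={e:1, f:0; rest ⊤}  OUT={e:1, f:0; rest ⊤}
  B5:  IN={e:1, f:0; rest ⊤}  OUT={d:0, e:1, f:0; rest ⊤}
  B6:  IN={d:0, e:1, f:0; rest ⊤}  OUT={b:2, d:0, e:1, f:0; rest ⊤}
  B7:  IN={e:1, f:0; rest ⊤}  OUT={e:5, f:0; rest ⊤}
  B8:  IN={f:0; rest ⊤}  OUT={f:0; rest ⊤}

B0 is the boundary node: IN[B0] = {a: ⊤, b: ⊤, c: ⊤, d: ⊤, e: ⊤, f: ⊤}
Applying B0's transfer function to that IN value gives OUT[B0] (row B0 above).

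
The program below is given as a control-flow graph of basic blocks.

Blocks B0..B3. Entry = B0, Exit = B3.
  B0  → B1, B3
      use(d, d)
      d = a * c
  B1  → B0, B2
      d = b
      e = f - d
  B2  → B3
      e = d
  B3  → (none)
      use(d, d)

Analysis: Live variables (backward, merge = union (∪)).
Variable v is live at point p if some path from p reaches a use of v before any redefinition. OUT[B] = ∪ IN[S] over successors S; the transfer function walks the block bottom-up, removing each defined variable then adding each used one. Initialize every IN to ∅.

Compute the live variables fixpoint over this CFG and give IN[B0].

Answer: {a, b, c, d, f}

Trace:
Per-block solution:
  B0: | IN={a, b, c, d, f} | OUT={a, b, c, d, f}
  B1: | IN={a, b, c, f} | OUT={a, b, c, d, f}
  B2: | IN={d} | OUT={d}
  B3: | IN={d} | OUT={}

Merge at B0: OUT[B0] = IN[B1] ⊔ IN[B3] = {a, b, c, d, f}
Applying B0's transfer function to that OUT value gives IN[B0] (row B0 above).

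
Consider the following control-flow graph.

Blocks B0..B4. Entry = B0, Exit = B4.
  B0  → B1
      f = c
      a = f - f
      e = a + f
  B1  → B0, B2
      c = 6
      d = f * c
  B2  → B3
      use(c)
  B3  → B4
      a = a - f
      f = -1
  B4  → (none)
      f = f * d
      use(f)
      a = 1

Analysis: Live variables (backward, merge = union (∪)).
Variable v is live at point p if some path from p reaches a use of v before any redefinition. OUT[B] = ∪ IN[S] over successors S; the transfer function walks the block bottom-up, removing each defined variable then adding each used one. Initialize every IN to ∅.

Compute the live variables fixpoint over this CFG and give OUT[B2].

Converged values:
  B0:   IN={c}   OUT={a, f}
  B1:   IN={a, f}   OUT={a, c, d, f}
  B2:   IN={a, c, d, f}   OUT={a, d, f}
  B3:   IN={a, d, f}   OUT={d, f}
  B4:   IN={d, f}   OUT={}

Merge at B2: OUT[B2] = IN[B3] = {a, d, f}

Answer: {a, d, f}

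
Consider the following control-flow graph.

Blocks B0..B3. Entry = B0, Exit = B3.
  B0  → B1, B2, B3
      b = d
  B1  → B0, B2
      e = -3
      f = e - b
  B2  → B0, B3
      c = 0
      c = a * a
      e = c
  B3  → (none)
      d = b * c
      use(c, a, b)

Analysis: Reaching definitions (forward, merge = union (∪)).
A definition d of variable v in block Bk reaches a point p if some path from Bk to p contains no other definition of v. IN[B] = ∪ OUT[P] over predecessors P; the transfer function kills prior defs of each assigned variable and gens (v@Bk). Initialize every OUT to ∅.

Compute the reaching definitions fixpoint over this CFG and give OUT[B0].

Answer: {b@B0, c@B2, e@B1, e@B2, f@B1}

Working:
Per-block solution:
  B0: | IN={b@B0, c@B2, e@B1, e@B2, f@B1} | OUT={b@B0, c@B2, e@B1, e@B2, f@B1}
  B1: | IN={b@B0, c@B2, e@B1, e@B2, f@B1} | OUT={b@B0, c@B2, e@B1, f@B1}
  B2: | IN={b@B0, c@B2, e@B1, e@B2, f@B1} | OUT={b@B0, c@B2, e@B2, f@B1}
  B3: | IN={b@B0, c@B2, e@B1, e@B2, f@B1} | OUT={b@B0, c@B2, d@B3, e@B1, e@B2, f@B1}

Merge at B0 (entry node, so the boundary value {} is joined with the incoming edge(s)): IN[B0] = {} ⊔ OUT[B1] ⊔ OUT[B2] = {b@B0, c@B2, e@B1, e@B2, f@B1}
Applying B0's transfer function to that IN value gives OUT[B0] (row B0 above).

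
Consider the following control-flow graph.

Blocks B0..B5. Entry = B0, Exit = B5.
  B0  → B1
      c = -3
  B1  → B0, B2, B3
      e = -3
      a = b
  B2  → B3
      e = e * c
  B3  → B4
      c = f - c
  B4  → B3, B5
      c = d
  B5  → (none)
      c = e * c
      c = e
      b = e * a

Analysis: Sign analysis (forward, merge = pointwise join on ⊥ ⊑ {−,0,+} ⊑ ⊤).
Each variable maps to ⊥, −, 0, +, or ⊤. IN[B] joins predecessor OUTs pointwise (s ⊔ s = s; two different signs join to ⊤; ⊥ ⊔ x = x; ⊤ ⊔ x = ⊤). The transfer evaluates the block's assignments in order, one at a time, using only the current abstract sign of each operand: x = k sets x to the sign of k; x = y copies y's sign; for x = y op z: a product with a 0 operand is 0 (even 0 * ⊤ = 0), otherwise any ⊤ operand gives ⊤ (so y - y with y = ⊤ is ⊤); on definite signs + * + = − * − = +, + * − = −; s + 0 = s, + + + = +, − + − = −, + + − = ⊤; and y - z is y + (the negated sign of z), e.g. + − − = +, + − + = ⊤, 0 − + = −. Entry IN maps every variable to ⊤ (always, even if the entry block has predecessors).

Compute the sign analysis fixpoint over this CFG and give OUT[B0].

Per-block solution:
  B0:  IN=(all ⊤)  OUT={c:-; rest ⊤}
  B1:  IN={c:-; rest ⊤}  OUT={c:-, e:-; rest ⊤}
  B2:  IN={c:-, e:-; rest ⊤}  OUT={c:-, e:+; rest ⊤}
  B3:  IN=(all ⊤)  OUT=(all ⊤)
  B4:  IN=(all ⊤)  OUT=(all ⊤)
  B5:  IN=(all ⊤)  OUT=(all ⊤)

Merge at B0 (entry node, so the boundary value (all ⊤) is joined with the incoming edge(s)): IN[B0] = (all ⊤) ⊔ OUT[B1] = {a: ⊤, b: ⊤, c: ⊤, d: ⊤, e: ⊤, f: ⊤}
Applying B0's transfer function to that IN value gives OUT[B0] (row B0 above).

Answer: {a: ⊤, b: ⊤, c: -, d: ⊤, e: ⊤, f: ⊤}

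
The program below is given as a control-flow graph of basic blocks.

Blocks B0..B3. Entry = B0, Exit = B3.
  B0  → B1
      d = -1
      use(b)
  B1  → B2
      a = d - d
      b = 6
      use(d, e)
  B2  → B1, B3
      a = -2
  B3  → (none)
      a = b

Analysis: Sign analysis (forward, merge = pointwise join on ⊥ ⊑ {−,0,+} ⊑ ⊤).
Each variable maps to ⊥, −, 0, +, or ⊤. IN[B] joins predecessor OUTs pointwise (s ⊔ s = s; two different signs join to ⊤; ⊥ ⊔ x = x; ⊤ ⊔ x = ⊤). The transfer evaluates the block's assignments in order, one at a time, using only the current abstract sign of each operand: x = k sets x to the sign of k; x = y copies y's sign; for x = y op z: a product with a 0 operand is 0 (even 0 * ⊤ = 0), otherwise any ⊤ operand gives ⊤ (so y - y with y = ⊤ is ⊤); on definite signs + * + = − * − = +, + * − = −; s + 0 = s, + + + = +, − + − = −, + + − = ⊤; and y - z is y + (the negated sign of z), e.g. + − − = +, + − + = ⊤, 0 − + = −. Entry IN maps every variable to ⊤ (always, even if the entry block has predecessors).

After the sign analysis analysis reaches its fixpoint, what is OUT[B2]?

Per-block solution:
  B0: | IN=(all ⊤) | OUT={d:-; rest ⊤}
  B1: | IN={d:-; rest ⊤} | OUT={b:+, d:-; rest ⊤}
  B2: | IN={b:+, d:-; rest ⊤} | OUT={a:-, b:+, d:-; rest ⊤}
  B3: | IN={a:-, b:+, d:-; rest ⊤} | OUT={a:+, b:+, d:-; rest ⊤}

Merge at B2: IN[B2] = OUT[B1] = {a: ⊤, b: +, c: ⊤, d: -, e: ⊤, f: ⊤}
Applying B2's transfer function to that IN value gives OUT[B2] (row B2 above).

Answer: {a: -, b: +, c: ⊤, d: -, e: ⊤, f: ⊤}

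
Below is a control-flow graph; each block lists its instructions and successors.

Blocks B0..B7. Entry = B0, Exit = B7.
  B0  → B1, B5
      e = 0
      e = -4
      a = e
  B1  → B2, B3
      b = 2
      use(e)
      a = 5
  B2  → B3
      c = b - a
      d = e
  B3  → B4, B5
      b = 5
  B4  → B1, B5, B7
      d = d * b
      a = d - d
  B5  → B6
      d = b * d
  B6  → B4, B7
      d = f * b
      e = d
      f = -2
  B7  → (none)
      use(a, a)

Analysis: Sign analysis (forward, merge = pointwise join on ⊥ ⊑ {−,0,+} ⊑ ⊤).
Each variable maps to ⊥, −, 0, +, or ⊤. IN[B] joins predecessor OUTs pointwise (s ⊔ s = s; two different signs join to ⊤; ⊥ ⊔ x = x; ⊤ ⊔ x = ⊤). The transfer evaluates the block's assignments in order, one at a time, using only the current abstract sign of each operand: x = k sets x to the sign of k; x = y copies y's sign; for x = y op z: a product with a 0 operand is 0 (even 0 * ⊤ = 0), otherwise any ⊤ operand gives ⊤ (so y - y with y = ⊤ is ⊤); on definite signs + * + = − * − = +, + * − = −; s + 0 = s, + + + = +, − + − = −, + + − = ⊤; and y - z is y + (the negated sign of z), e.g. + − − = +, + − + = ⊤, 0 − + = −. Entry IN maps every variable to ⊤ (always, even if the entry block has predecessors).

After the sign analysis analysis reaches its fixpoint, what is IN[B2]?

Per-block solution:
  B0:   IN=(all ⊤)   OUT={a:-, e:-; rest ⊤}
  B1:   IN=(all ⊤)   OUT={a:+, b:+; rest ⊤}
  B2:   IN={a:+, b:+; rest ⊤}   OUT={a:+, b:+; rest ⊤}
  B3:   IN={a:+, b:+; rest ⊤}   OUT={a:+, b:+; rest ⊤}
  B4:   IN=(all ⊤)   OUT=(all ⊤)
  B5:   IN=(all ⊤)   OUT=(all ⊤)
  B6:   IN=(all ⊤)   OUT={f:-; rest ⊤}
  B7:   IN=(all ⊤)   OUT=(all ⊤)

Merge at B2: IN[B2] = OUT[B1] = {a: +, b: +, c: ⊤, d: ⊤, e: ⊤, f: ⊤}

Answer: {a: +, b: +, c: ⊤, d: ⊤, e: ⊤, f: ⊤}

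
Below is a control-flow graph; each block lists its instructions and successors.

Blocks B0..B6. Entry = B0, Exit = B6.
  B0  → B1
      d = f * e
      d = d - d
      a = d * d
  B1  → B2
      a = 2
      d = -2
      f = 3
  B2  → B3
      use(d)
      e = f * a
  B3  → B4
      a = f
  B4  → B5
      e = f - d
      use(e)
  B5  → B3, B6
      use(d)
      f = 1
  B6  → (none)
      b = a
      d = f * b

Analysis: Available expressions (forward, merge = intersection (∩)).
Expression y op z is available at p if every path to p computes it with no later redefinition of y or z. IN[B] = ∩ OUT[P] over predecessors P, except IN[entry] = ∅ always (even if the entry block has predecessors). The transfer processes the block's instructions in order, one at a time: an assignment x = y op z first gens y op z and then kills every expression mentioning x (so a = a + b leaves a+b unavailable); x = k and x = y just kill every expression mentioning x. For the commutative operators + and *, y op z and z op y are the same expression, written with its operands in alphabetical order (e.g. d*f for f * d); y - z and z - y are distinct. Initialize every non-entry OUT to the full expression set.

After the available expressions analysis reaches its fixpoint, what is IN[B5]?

Answer: {f-d}

Derivation:
Fixpoint table:
  B0:  IN={}  OUT={d*d, e*f}
  B1:  IN={d*d, e*f}  OUT={}
  B2:  IN={}  OUT={a*f}
  B3:  IN={}  OUT={}
  B4:  IN={}  OUT={f-d}
  B5:  IN={f-d}  OUT={}
  B6:  IN={}  OUT={b*f}

Merge at B5: IN[B5] = OUT[B4] = {f-d}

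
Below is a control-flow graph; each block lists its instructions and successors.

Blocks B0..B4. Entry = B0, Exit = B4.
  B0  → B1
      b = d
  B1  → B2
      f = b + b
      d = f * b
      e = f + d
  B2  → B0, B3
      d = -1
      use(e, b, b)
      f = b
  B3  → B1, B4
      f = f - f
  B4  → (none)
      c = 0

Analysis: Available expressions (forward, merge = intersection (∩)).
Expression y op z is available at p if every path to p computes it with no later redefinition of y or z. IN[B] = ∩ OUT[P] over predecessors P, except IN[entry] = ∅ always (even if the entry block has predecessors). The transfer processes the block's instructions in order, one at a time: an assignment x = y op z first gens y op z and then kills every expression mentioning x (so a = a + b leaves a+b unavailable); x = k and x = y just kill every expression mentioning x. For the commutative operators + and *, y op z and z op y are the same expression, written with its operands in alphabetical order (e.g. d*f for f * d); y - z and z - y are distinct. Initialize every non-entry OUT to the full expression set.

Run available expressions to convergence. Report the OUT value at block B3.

Answer: {b+b}

Trace:
Converged values:
  B0: | IN={} | OUT={}
  B1: | IN={} | OUT={b*f, b+b, d+f}
  B2: | IN={b*f, b+b, d+f} | OUT={b+b}
  B3: | IN={b+b} | OUT={b+b}
  B4: | IN={b+b} | OUT={b+b}

Merge at B3: IN[B3] = OUT[B2] = {b+b}
Applying B3's transfer function to that IN value gives OUT[B3] (row B3 above).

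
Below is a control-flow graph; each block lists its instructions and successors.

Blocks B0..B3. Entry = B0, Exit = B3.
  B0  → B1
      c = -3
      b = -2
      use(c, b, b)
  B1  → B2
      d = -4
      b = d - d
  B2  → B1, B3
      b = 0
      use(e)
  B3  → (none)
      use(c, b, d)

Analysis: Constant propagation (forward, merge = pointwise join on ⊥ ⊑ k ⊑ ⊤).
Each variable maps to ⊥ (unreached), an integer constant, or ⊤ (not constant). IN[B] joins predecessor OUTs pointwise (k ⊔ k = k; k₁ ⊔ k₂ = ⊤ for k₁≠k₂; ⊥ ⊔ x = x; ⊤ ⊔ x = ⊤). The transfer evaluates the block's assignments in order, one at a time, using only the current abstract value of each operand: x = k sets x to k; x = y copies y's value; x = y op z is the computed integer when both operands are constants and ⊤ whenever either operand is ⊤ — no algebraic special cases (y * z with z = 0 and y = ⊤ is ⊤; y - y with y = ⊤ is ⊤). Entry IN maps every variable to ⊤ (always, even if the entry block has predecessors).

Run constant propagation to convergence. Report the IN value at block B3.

Answer: {a: ⊤, b: 0, c: -3, d: -4, e: ⊤, f: ⊤}

Working:
Converged values:
  B0: | IN=(all ⊤) | OUT={b:-2, c:-3; rest ⊤}
  B1: | IN={c:-3; rest ⊤} | OUT={b:0, c:-3, d:-4; rest ⊤}
  B2: | IN={b:0, c:-3, d:-4; rest ⊤} | OUT={b:0, c:-3, d:-4; rest ⊤}
  B3: | IN={b:0, c:-3, d:-4; rest ⊤} | OUT={b:0, c:-3, d:-4; rest ⊤}

Merge at B3: IN[B3] = OUT[B2] = {a: ⊤, b: 0, c: -3, d: -4, e: ⊤, f: ⊤}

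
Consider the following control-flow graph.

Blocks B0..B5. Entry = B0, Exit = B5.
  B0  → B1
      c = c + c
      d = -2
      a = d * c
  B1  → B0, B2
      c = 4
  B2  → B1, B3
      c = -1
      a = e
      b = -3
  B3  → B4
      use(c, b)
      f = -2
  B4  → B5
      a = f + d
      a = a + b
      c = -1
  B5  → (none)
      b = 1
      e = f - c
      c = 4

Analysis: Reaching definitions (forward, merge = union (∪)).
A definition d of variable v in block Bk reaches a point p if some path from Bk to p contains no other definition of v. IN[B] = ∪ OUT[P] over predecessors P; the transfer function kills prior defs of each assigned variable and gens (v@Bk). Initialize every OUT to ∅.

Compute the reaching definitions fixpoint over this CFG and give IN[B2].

Per-block solution:
  B0:   IN={a@B0, a@B2, b@B2, c@B1, d@B0}   OUT={a@B0, b@B2, c@B0, d@B0}
  B1:   IN={a@B0, a@B2, b@B2, c@B0, c@B2, d@B0}   OUT={a@B0, a@B2, b@B2, c@B1, d@B0}
  B2:   IN={a@B0, a@B2, b@B2, c@B1, d@B0}   OUT={a@B2, b@B2, c@B2, d@B0}
  B3:   IN={a@B2, b@B2, c@B2, d@B0}   OUT={a@B2, b@B2, c@B2, d@B0, f@B3}
  B4:   IN={a@B2, b@B2, c@B2, d@B0, f@B3}   OUT={a@B4, b@B2, c@B4, d@B0, f@B3}
  B5:   IN={a@B4, b@B2, c@B4, d@B0, f@B3}   OUT={a@B4, b@B5, c@B5, d@B0, e@B5, f@B3}

Merge at B2: IN[B2] = OUT[B1] = {a@B0, a@B2, b@B2, c@B1, d@B0}

Answer: {a@B0, a@B2, b@B2, c@B1, d@B0}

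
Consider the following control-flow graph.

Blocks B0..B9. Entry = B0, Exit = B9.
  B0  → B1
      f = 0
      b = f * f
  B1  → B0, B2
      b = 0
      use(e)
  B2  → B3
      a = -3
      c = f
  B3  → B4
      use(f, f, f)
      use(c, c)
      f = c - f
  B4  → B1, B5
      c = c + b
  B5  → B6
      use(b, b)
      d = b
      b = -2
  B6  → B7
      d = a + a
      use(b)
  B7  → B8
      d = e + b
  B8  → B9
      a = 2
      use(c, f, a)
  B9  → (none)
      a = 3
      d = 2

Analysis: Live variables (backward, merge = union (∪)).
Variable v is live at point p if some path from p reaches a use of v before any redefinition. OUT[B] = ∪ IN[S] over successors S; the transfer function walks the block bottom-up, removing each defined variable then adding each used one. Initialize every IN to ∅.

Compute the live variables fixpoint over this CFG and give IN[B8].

Per-block solution:
  B0:  IN={e}  OUT={e, f}
  B1:  IN={e, f}  OUT={b, e, f}
  B2:  IN={b, e, f}  OUT={a, b, c, e, f}
  B3:  IN={a, b, c, e, f}  OUT={a, b, c, e, f}
  B4:  IN={a, b, c, e, f}  OUT={a, b, c, e, f}
  B5:  IN={a, b, c, e, f}  OUT={a, b, c, e, f}
  B6:  IN={a, b, c, e, f}  OUT={b, c, e, f}
  B7:  IN={b, c, e, f}  OUT={c, f}
  B8:  IN={c, f}  OUT={}
  B9:  IN={}  OUT={}

Merge at B8: OUT[B8] = IN[B9] = {}
Applying B8's transfer function to that OUT value gives IN[B8] (row B8 above).

Answer: {c, f}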